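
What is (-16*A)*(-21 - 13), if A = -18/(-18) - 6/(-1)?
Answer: 3808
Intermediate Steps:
A = 7 (A = -18*(-1/18) - 6*(-1) = 1 + 6 = 7)
(-16*A)*(-21 - 13) = (-16*7)*(-21 - 13) = -112*(-34) = 3808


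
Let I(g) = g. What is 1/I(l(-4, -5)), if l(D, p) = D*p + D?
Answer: 1/16 ≈ 0.062500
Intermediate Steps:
l(D, p) = D + D*p
1/I(l(-4, -5)) = 1/(-4*(1 - 5)) = 1/(-4*(-4)) = 1/16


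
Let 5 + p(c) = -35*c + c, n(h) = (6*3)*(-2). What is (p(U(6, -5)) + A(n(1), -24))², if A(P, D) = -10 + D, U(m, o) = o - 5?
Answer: 90601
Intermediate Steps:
n(h) = -36 (n(h) = 18*(-2) = -36)
U(m, o) = -5 + o
p(c) = -5 - 34*c (p(c) = -5 + (-35*c + c) = -5 - 34*c)
(p(U(6, -5)) + A(n(1), -24))² = ((-5 - 34*(-5 - 5)) + (-10 - 24))² = ((-5 - 34*(-10)) - 34)² = ((-5 + 340) - 34)² = (335 - 34)² = 301² = 90601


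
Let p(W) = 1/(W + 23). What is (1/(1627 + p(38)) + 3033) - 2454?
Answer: 57464653/99248 ≈ 579.00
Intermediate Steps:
p(W) = 1/(23 + W)
(1/(1627 + p(38)) + 3033) - 2454 = (1/(1627 + 1/(23 + 38)) + 3033) - 2454 = (1/(1627 + 1/61) + 3033) - 2454 = (1/(99248/61) + 3033) - 2454 = (61/99248 + 3033) - 2454 = 301019245/99248 - 2454 = 57464653/99248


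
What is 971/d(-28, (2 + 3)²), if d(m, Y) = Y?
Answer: 971/25 ≈ 38.840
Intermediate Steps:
971/d(-28, (2 + 3)²) = 971/((2 + 3)²) = 971/(5²) = 971/25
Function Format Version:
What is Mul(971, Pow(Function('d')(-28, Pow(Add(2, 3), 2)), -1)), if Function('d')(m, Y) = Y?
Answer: Rational(971, 25) ≈ 38.840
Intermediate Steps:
Mul(971, Pow(Function('d')(-28, Pow(Add(2, 3), 2)), -1)) = Mul(971, Pow(Pow(Add(2, 3), 2), -1)) = Mul(971, Pow(Pow(5, 2), -1)) = Mul(971, Pow(25, -1)) = Mul(971, Rational(1, 25)) = Rational(971, 25)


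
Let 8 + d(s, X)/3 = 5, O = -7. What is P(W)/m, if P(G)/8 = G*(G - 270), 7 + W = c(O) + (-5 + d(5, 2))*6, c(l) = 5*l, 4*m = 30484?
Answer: 399168/7621 ≈ 52.377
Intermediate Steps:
m = 7621 (m = (1/4)*30484 = 7621)
d(s, X) = -9 (d(s, X) = -24 + 3*5 = -24 + 15 = -9)
W = -126 (W = -7 + (5*(-7) + (-5 - 9)*6) = -7 + (-35 - 14*6) = -7 + (-35 - 84) = -7 - 119 = -126)
P(G) = 8*G*(-270 + G) (P(G) = 8*(G*(G - 270)) = 8*(G*(-270 + G)) = 8*G*(-270 + G))
P(W)/m = (8*(-126)*(-270 - 126))/7621 = (8*(-126)*(-396))*(1/7621) = 399168*(1/7621) = 399168/7621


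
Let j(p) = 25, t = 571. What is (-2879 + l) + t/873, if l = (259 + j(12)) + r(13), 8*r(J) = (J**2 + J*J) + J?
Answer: -17812489/6984 ≈ -2550.5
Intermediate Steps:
r(J) = J**2/4 + J/8 (r(J) = ((J**2 + J*J) + J)/8 = ((J**2 + J**2) + J)/8 = (2*J**2 + J)/8 = (J + 2*J**2)/8 = J**2/4 + J/8)
l = 2623/8 (l = (259 + 25) + (1/8)*13*(1 + 2*13) = 284 + (1/8)*13*(1 + 26) = 284 + (1/8)*13*27 = 284 + 351/8 = 2623/8 ≈ 327.88)
(-2879 + l) + t/873 = (-2879 + 2623/8) + 571/873 = -20409/8 + 571*(1/873) = -20409/8 + 571/873 = -17812489/6984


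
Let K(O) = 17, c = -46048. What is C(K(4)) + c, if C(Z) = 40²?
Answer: -44448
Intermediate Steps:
C(Z) = 1600
C(K(4)) + c = 1600 - 46048 = -44448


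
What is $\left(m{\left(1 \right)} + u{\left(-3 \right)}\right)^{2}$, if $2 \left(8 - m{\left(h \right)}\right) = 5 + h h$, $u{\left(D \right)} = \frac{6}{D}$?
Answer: $9$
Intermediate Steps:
$m{\left(h \right)} = \frac{11}{2} - \frac{h^{2}}{2}$ ($m{\left(h \right)} = 8 - \frac{5 + h h}{2} = 8 - \frac{5 + h^{2}}{2} = 8 - \left(\frac{5}{2} + \frac{h^{2}}{2}\right) = \frac{11}{2} - \frac{h^{2}}{2}$)
$\left(m{\left(1 \right)} + u{\left(-3 \right)}\right)^{2} = \left(\left(\frac{11}{2} - \frac{1^{2}}{2}\right) + \frac{6}{-3}\right)^{2} = \left(\left(\frac{11}{2} - \frac{1}{2}\right) + 6 \left(- \frac{1}{3}\right)\right)^{2} = \left(\left(\frac{11}{2} - \frac{1}{2}\right) - 2\right)^{2} = \left(5 - 2\right)^{2} = 3^{2} = 9$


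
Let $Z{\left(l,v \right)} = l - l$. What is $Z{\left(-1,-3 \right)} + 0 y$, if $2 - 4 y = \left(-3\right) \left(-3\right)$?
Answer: $0$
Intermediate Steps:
$y = - \frac{7}{4}$ ($y = \frac{1}{2} - \frac{\left(-3\right) \left(-3\right)}{4} = \frac{1}{2} - \frac{9}{4} = - \frac{7}{4} \approx -1.75$)
$Z{\left(l,v \right)} = 0$
$Z{\left(-1,-3 \right)} + 0 y = 0 + 0 \left(- \frac{7}{4}\right) = 0 + 0 = 0$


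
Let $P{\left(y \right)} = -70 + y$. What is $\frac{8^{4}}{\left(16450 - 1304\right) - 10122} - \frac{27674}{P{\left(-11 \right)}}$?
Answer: $\frac{4355186}{12717} \approx 342.47$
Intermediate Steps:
$\frac{8^{4}}{\left(16450 - 1304\right) - 10122} - \frac{27674}{P{\left(-11 \right)}} = \frac{8^{4}}{\left(16450 - 1304\right) - 10122} - \frac{27674}{-70 - 11} = \frac{4096}{15146 - 10122} - \frac{27674}{-81} = \frac{4096}{5024} - - \frac{27674}{81} = 4096 \cdot \frac{1}{5024} + \frac{27674}{81} = \frac{128}{157} + \frac{27674}{81} = \frac{4355186}{12717}$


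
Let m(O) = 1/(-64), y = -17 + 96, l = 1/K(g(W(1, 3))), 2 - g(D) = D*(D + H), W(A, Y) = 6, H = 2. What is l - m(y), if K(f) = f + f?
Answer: 7/1472 ≈ 0.0047554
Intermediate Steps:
g(D) = 2 - D*(2 + D) (g(D) = 2 - D*(D + 2) = 2 - D*(2 + D))
K(f) = 2*f
l = -1/92 (l = 1/(2*(2 - 1*6² - 2*6)) = 1/(2*(2 - 1*36 - 12)) = 1/(2*(2 - 36 - 12)) = 1/(2*(-46)) = 1/(-92) = -1/92 ≈ -0.010870)
y = 79
m(O) = -1/64
l - m(y) = -1/92 - 1*(-1/64) = -1/92 + 1/64 = 7/1472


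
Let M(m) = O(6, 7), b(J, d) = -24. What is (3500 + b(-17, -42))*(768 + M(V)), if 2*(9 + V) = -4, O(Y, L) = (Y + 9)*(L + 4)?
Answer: 3243108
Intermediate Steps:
O(Y, L) = (4 + L)*(9 + Y) (O(Y, L) = (9 + Y)*(4 + L) = (4 + L)*(9 + Y))
V = -11 (V = -9 + (1/2)*(-4) = -9 - 2 = -11)
M(m) = 165 (M(m) = 36 + 4*6 + 9*7 + 7*6 = 36 + 24 + 63 + 42 = 165)
(3500 + b(-17, -42))*(768 + M(V)) = (3500 - 24)*(768 + 165) = 3476*933 = 3243108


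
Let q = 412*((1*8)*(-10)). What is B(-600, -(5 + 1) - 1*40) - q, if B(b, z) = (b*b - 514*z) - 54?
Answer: 416550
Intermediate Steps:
q = -32960 (q = 412*(8*(-10)) = 412*(-80) = -32960)
B(b, z) = -54 + b² - 514*z (B(b, z) = (b² - 514*z) - 54 = -54 + b² - 514*z)
B(-600, -(5 + 1) - 1*40) - q = (-54 + (-600)² - 514*(-(5 + 1) - 1*40)) - 1*(-32960) = (-54 + 360000 - 514*(-1*6 - 40)) + 32960 = (-54 + 360000 - 514*(-6 - 40)) + 32960 = (-54 + 360000 - 514*(-46)) + 32960 = (-54 + 360000 + 23644) + 32960 = 383590 + 32960 = 416550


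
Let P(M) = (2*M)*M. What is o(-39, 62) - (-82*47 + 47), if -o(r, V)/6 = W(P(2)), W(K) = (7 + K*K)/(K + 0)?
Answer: 15015/4 ≈ 3753.8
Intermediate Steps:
P(M) = 2*M**2
W(K) = (7 + K**2)/K
o(r, V) = -213/4 (o(r, V) = -6*(2*2**2 + 7/((2*2**2))) = -6*(2*4 + 7/((2*4))) = -6*(8 + 7/8) = -6*71/8 = -213/4)
o(-39, 62) - (-82*47 + 47) = -213/4 - (-82*47 + 47) = -213/4 - (-3854 + 47) = -213/4 - 1*(-3807) = -213/4 + 3807 = 15015/4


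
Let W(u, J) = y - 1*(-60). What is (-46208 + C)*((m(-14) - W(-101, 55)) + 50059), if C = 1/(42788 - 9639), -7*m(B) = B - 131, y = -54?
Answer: -536902529329356/232043 ≈ -2.3138e+9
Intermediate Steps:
m(B) = 131/7 - B/7 (m(B) = -(B - 131)/7 = -(-131 + B)/7 = 131/7 - B/7)
C = 1/33149 ≈ 3.0167e-5
W(u, J) = 6 (W(u, J) = -54 - 1*(-60) = -54 + 60 = 6)
(-46208 + C)*((m(-14) - W(-101, 55)) + 50059) = (-46208 + 1/33149)*(((131/7 - ⅐*(-14)) - 1*6) + 50059) = -1531748991*(((131/7 + 2) - 6) + 50059)/33149 = -1531748991*((145/7 - 6) + 50059)/33149 = -1531748991*(103/7 + 50059)/33149 = -1531748991/33149*350516/7 = -536902529329356/232043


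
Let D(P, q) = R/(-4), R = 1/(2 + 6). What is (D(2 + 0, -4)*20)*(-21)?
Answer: 105/8 ≈ 13.125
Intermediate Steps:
R = 1/8 ≈ 0.12500
D(P, q) = -1/32 (D(P, q) = (1/8)/(-4) = (1/8)*(-1/4) = -1/32)
(D(2 + 0, -4)*20)*(-21) = -1/32*20*(-21) = -5/8*(-21) = 105/8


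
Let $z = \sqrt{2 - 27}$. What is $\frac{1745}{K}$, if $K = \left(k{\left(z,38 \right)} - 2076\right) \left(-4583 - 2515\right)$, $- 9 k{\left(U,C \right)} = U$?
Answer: $\frac{48905370}{412975695223} - \frac{26175 i}{825951390446} \approx 0.00011842 - 3.1691 \cdot 10^{-8} i$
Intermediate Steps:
$z = 5 i$ ($z = \sqrt{-25} = 5 i \approx 5.0 i$)
$k{\left(U,C \right)} = - \frac{U}{9}$
$K = 14735448 + \frac{11830 i}{3}$ ($K = \left(- \frac{5 i}{9} - 2076\right) \left(-4583 - 2515\right) = \left(- \frac{5 i}{9} - 2076\right) \left(-7098\right) = \left(-2076 - \frac{5 i}{9}\right) \left(-7098\right) = 14735448 + \frac{11830 i}{3} \approx 1.4735 \cdot 10^{7} + 3943.3 i$)
$\frac{1745}{K} = \frac{1745}{14735448 + \frac{11830 i}{3}} = 1745 \frac{9 \left(14735448 - \frac{11830 i}{3}\right)}{1954200989795236} = \frac{15705 \left(14735448 - \frac{11830 i}{3}\right)}{1954200989795236}$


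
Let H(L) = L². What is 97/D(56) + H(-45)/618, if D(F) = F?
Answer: 28891/5768 ≈ 5.0088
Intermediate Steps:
97/D(56) + H(-45)/618 = 97/56 + (-45)²/618 = 97*(1/56) + 2025*(1/618) = 97/56 + 675/206 = 28891/5768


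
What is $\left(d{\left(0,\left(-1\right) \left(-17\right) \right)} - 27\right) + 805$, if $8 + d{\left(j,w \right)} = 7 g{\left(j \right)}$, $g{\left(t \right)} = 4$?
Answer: $798$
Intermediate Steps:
$d{\left(j,w \right)} = 20$ ($d{\left(j,w \right)} = -8 + 7 \cdot 4 = -8 + 28 = 20$)
$\left(d{\left(0,\left(-1\right) \left(-17\right) \right)} - 27\right) + 805 = \left(20 - 27\right) + 805 = -7 + 805 = 798$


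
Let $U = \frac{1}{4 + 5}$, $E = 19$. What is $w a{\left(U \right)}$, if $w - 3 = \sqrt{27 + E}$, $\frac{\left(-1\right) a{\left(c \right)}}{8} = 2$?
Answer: $-48 - 16 \sqrt{46} \approx -156.52$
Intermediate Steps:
$U = \frac{1}{9} \approx 0.11111$
$a{\left(c \right)} = -16$ ($a{\left(c \right)} = \left(-8\right) 2 = -16$)
$w = 3 + \sqrt{46}$ ($w = 3 + \sqrt{27 + 19} = 3 + \sqrt{46} \approx 9.7823$)
$w a{\left(U \right)} = \left(3 + \sqrt{46}\right) \left(-16\right) = -48 - 16 \sqrt{46}$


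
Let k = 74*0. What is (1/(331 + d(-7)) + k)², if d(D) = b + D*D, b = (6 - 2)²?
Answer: 1/156816 ≈ 6.3769e-6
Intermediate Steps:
b = 16 (b = 4² = 16)
k = 0
d(D) = 16 + D² (d(D) = 16 + D*D = 16 + D²)
(1/(331 + d(-7)) + k)² = (1/(331 + (16 + (-7)²)) + 0)² = (1/(331 + (16 + 49)) + 0)² = (1/(331 + 65) + 0)² = (1/396 + 0)² = (1/396)² = 1/156816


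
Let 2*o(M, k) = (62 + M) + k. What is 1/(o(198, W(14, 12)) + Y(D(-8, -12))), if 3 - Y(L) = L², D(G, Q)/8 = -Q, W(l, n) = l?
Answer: -1/9076 ≈ -0.00011018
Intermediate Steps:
D(G, Q) = -8*Q (D(G, Q) = 8*(-Q) = -8*Q)
o(M, k) = 31 + M/2 + k/2 (o(M, k) = ((62 + M) + k)/2 = (62 + M + k)/2 = 31 + M/2 + k/2)
Y(L) = 3 - L²
1/(o(198, W(14, 12)) + Y(D(-8, -12))) = 1/((31 + (½)*198 + (½)*14) + (3 - (-8*(-12))²)) = 1/((31 + 99 + 7) + (3 - 1*96²)) = 1/(137 + (3 - 1*9216)) = 1/(137 + (3 - 9216)) = 1/(137 - 9213) = 1/(-9076) = -1/9076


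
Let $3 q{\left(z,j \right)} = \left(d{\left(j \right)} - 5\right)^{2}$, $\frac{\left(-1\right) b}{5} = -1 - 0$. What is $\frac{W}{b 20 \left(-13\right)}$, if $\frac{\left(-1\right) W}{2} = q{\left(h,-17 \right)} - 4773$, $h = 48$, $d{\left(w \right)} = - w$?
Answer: $- \frac{189}{26} \approx -7.2692$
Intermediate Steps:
$b = 5$ ($b = - 5 \left(-1 - 0\right) = - 5 \left(-1 + 0\right) = \left(-5\right) \left(-1\right) = 5$)
$q{\left(z,j \right)} = \frac{\left(-5 - j\right)^{2}}{3}$ ($q{\left(z,j \right)} = \frac{\left(- j - 5\right)^{2}}{3} = \frac{\left(-5 - j\right)^{2}}{3}$)
$W = 9450$ ($W = - 2 \left(\frac{\left(5 - 17\right)^{2}}{3} - 4773\right) = - 2 \left(\frac{\left(-12\right)^{2}}{3} - 4773\right) = - 2 \left(\frac{1}{3} \cdot 144 - 4773\right) = - 2 \left(48 - 4773\right) = \left(-2\right) \left(-4725\right) = 9450$)
$\frac{W}{b 20 \left(-13\right)} = \frac{9450}{5 \cdot 20 \left(-13\right)} = \frac{9450}{100 \left(-13\right)} = \frac{9450}{-1300} = 9450 \left(- \frac{1}{1300}\right) = - \frac{189}{26}$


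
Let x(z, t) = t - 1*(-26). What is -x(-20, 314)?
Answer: -340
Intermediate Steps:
x(z, t) = 26 + t (x(z, t) = t + 26 = 26 + t)
-x(-20, 314) = -(26 + 314) = -1*340 = -340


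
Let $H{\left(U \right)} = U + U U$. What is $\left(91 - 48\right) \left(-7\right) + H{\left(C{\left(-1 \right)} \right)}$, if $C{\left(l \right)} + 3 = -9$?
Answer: $-169$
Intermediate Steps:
$C{\left(l \right)} = -12$ ($C{\left(l \right)} = -3 - 9 = -12$)
$H{\left(U \right)} = U + U^{2}$
$\left(91 - 48\right) \left(-7\right) + H{\left(C{\left(-1 \right)} \right)} = \left(91 - 48\right) \left(-7\right) - 12 \left(1 - 12\right) = 43 \left(-7\right) - -132 = -301 + 132 = -169$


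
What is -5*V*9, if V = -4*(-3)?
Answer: -540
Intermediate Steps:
V = 12
-5*V*9 = -5*12*9 = -60*9 = -540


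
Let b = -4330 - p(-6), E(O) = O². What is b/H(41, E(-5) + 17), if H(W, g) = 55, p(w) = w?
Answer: -4324/55 ≈ -78.618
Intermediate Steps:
b = -4324 (b = -4330 - 1*(-6) = -4330 + 6 = -4324)
b/H(41, E(-5) + 17) = -4324/55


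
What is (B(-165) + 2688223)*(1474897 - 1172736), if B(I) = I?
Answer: 812226293338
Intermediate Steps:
(B(-165) + 2688223)*(1474897 - 1172736) = (-165 + 2688223)*(1474897 - 1172736) = 2688058*302161 = 812226293338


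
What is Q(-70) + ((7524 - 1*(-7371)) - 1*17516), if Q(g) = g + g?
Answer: -2761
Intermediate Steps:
Q(g) = 2*g
Q(-70) + ((7524 - 1*(-7371)) - 1*17516) = 2*(-70) + ((7524 - 1*(-7371)) - 1*17516) = -140 + ((7524 + 7371) - 17516) = -140 + (14895 - 17516) = -140 - 2621 = -2761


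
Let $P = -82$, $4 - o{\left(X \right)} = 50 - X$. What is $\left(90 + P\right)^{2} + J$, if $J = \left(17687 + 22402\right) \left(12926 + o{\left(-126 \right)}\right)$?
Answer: $511295170$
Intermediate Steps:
$o{\left(X \right)} = -46 + X$ ($o{\left(X \right)} = 4 - \left(50 - X\right) = 4 + \left(-50 + X\right) = -46 + X$)
$J = 511295106$ ($J = \left(17687 + 22402\right) \left(12926 - 172\right) = 40089 \left(12926 - 172\right) = 40089 \cdot 12754 = 511295106$)
$\left(90 + P\right)^{2} + J = \left(90 - 82\right)^{2} + 511295106 = 8^{2} + 511295106 = 64 + 511295106 = 511295170$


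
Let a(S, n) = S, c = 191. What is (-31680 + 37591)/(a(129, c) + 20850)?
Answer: 5911/20979 ≈ 0.28176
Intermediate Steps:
(-31680 + 37591)/(a(129, c) + 20850) = (-31680 + 37591)/(129 + 20850) = 5911/20979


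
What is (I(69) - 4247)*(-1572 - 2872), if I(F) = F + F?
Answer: 18260396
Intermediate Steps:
I(F) = 2*F
(I(69) - 4247)*(-1572 - 2872) = (2*69 - 4247)*(-1572 - 2872) = (138 - 4247)*(-4444) = -4109*(-4444) = 18260396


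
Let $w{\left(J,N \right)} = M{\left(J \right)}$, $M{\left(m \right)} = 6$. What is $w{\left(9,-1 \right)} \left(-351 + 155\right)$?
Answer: $-1176$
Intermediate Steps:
$w{\left(J,N \right)} = 6$
$w{\left(9,-1 \right)} \left(-351 + 155\right) = 6 \left(-351 + 155\right) = 6 \left(-196\right) = -1176$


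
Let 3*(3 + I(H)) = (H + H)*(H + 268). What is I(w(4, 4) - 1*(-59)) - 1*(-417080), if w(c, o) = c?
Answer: 430979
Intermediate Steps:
I(H) = -3 + 2*H*(268 + H)/3 (I(H) = -3 + ((H + H)*(H + 268))/3 = -3 + ((2*H)*(268 + H))/3 = -3 + (2*H*(268 + H))/3 = -3 + 2*H*(268 + H)/3)
I(w(4, 4) - 1*(-59)) - 1*(-417080) = (-3 + 2*(4 - 1*(-59))**2/3 + 536*(4 - 1*(-59))/3) - 1*(-417080) = (-3 + 2*(4 + 59)**2/3 + 536*(4 + 59)/3) + 417080 = (-3 + (2/3)*63**2 + (536/3)*63) + 417080 = (-3 + (2/3)*3969 + 11256) + 417080 = (-3 + 2646 + 11256) + 417080 = 13899 + 417080 = 430979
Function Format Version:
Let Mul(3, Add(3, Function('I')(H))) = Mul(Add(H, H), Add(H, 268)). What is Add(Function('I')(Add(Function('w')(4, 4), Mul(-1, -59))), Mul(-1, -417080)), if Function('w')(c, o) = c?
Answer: 430979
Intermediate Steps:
Function('I')(H) = Add(-3, Mul(Rational(2, 3), H, Add(268, H))) (Function('I')(H) = Add(-3, Mul(Rational(1, 3), Mul(Add(H, H), Add(H, 268)))) = Add(-3, Mul(Rational(1, 3), Mul(Mul(2, H), Add(268, H)))) = Add(-3, Mul(Rational(1, 3), Mul(2, H, Add(268, H)))) = Add(-3, Mul(Rational(2, 3), H, Add(268, H))))
Add(Function('I')(Add(Function('w')(4, 4), Mul(-1, -59))), Mul(-1, -417080)) = Add(Add(-3, Mul(Rational(2, 3), Pow(Add(4, Mul(-1, -59)), 2)), Mul(Rational(536, 3), Add(4, Mul(-1, -59)))), Mul(-1, -417080)) = Add(Add(-3, Mul(Rational(2, 3), Pow(Add(4, 59), 2)), Mul(Rational(536, 3), Add(4, 59))), 417080) = Add(Add(-3, Mul(Rational(2, 3), Pow(63, 2)), Mul(Rational(536, 3), 63)), 417080) = Add(Add(-3, Mul(Rational(2, 3), 3969), 11256), 417080) = Add(Add(-3, 2646, 11256), 417080) = Add(13899, 417080) = 430979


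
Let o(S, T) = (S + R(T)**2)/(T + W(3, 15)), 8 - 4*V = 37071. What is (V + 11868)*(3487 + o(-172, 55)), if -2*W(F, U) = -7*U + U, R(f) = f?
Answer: 3659315177/400 ≈ 9.1483e+6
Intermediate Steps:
V = -37063/4 (V = 2 - 1/4*37071 = 2 - 37071/4 = -37063/4 ≈ -9265.8)
W(F, U) = 3*U (W(F, U) = -(-7*U + U)/2 = -(-3)*U = 3*U)
o(S, T) = (S + T**2)/(45 + T) (o(S, T) = (S + T**2)/(T + 3*15) = (S + T**2)/(T + 45) = (S + T**2)/(45 + T))
(V + 11868)*(3487 + o(-172, 55)) = (-37063/4 + 11868)*(3487 + (-172 + 55**2)/(45 + 55)) = 10409*(3487 + (-172 + 3025)/100)/4 = 10409*(3487 + (1/100)*2853)/4 = 10409*(3487 + 2853/100)/4 = (10409/4)*(351553/100) = 3659315177/400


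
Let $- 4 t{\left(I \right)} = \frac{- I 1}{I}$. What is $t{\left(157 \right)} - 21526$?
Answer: $- \frac{86103}{4} \approx -21526.0$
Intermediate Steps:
$t{\left(I \right)} = \frac{1}{4}$ ($t{\left(I \right)} = - \frac{- I 1 \frac{1}{I}}{4} = - \frac{- I \frac{1}{I}}{4} = \left(- \frac{1}{4}\right) \left(-1\right) = \frac{1}{4}$)
$t{\left(157 \right)} - 21526 = \frac{1}{4} - 21526 = - \frac{86103}{4}$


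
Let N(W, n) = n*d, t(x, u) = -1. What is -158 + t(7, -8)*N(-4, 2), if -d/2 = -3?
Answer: -170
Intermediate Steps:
d = 6 (d = -2*(-3) = 6)
N(W, n) = 6*n (N(W, n) = n*6 = 6*n)
-158 + t(7, -8)*N(-4, 2) = -158 - 6*2 = -158 - 1*12 = -158 - 12 = -170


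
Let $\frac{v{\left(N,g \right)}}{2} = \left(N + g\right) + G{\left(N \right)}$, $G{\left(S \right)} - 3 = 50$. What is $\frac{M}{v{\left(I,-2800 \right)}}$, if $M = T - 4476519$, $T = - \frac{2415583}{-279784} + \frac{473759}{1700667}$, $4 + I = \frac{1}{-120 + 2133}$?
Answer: $\frac{1429236988678453631765}{1756649786925515424} \approx 813.62$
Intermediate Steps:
$G{\left(S \right)} = 53$ ($G{\left(S \right)} = 3 + 50 = 53$)
$I = - \frac{8051}{2013}$ ($I = -4 + \frac{1}{-120 + 2133} = -4 + \frac{1}{2013} = - \frac{8051}{2013} \approx -3.9995$)
$T = \frac{4240652481917}{475819415928}$ ($T = \left(-2415583\right) \left(- \frac{1}{279784}\right) + 473759 \cdot \frac{1}{1700667} = \frac{2415583}{279784} + \frac{473759}{1700667} = \frac{4240652481917}{475819415928} \approx 8.9123$)
$v{\left(N,g \right)} = 106 + 2 N + 2 g$ ($v{\left(N,g \right)} = 2 \left(\left(N + g\right) + 53\right) = 2 \left(53 + N + g\right) = 106 + 2 N + 2 g$)
$M = - \frac{2130010415318112715}{475819415928}$ ($M = \frac{4240652481917}{475819415928} - 4476519 = - \frac{2130010415318112715}{475819415928} \approx -4.4765 \cdot 10^{6}$)
$\frac{M}{v{\left(I,-2800 \right)}} = - \frac{2130010415318112715}{475819415928 \left(106 + 2 \left(- \frac{8051}{2013}\right) + 2 \left(-2800\right)\right)} = - \frac{2130010415318112715}{475819415928 \left(106 - \frac{16102}{2013} - 5600\right)} = - \frac{2130010415318112715}{475819415928 \left(- \frac{11075524}{2013}\right)} = \left(- \frac{2130010415318112715}{475819415928}\right) \left(- \frac{2013}{11075524}\right) = \frac{1429236988678453631765}{1756649786925515424}$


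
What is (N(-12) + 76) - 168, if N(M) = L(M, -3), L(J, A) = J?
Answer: -104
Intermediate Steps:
N(M) = M
(N(-12) + 76) - 168 = (-12 + 76) - 168 = 64 - 168 = -104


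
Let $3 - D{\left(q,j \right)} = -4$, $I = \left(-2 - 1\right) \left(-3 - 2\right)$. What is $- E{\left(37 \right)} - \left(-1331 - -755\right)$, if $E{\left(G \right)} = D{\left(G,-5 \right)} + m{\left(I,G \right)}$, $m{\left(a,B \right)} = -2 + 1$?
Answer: $570$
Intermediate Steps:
$I = 15$ ($I = \left(-3\right) \left(-5\right) = 15$)
$D{\left(q,j \right)} = 7$ ($D{\left(q,j \right)} = 3 - -4 = 3 + 4 = 7$)
$m{\left(a,B \right)} = -1$
$E{\left(G \right)} = 6$ ($E{\left(G \right)} = 7 - 1 = 6$)
$- E{\left(37 \right)} - \left(-1331 - -755\right) = \left(-1\right) 6 - \left(-1331 - -755\right) = -6 - \left(-1331 + 755\right) = -6 - -576 = -6 + 576 = 570$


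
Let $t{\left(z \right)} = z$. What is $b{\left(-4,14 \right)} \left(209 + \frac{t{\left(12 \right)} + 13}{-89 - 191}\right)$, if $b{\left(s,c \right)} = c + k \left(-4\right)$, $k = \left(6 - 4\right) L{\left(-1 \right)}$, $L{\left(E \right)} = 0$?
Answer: $\frac{11699}{4} \approx 2924.8$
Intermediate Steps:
$k = 0$ ($k = \left(6 - 4\right) 0 = 2 \cdot 0 = 0$)
$b{\left(s,c \right)} = c$ ($b{\left(s,c \right)} = c + 0 \left(-4\right) = c + 0 = c$)
$b{\left(-4,14 \right)} \left(209 + \frac{t{\left(12 \right)} + 13}{-89 - 191}\right) = 14 \left(209 + \frac{12 + 13}{-89 - 191}\right) = 14 \left(209 + \frac{25}{-280}\right) = 14 \left(209 + 25 \left(- \frac{1}{280}\right)\right) = 14 \left(209 - \frac{5}{56}\right) = 14 \cdot \frac{11699}{56} = \frac{11699}{4}$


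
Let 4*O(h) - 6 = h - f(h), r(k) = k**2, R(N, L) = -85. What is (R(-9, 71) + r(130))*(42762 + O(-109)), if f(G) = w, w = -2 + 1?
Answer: 1437228495/2 ≈ 7.1861e+8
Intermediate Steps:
w = -1
f(G) = -1
O(h) = 7/4 + h/4 (O(h) = 3/2 + (h - 1*(-1))/4 = 3/2 + (h + 1)/4 = 3/2 + (1 + h)/4 = 3/2 + (1/4 + h/4) = 7/4 + h/4)
(R(-9, 71) + r(130))*(42762 + O(-109)) = (-85 + 130**2)*(42762 + (7/4 + (1/4)*(-109))) = (-85 + 16900)*(42762 + (7/4 - 109/4)) = 16815*(42762 - 51/2) = 16815*(85473/2) = 1437228495/2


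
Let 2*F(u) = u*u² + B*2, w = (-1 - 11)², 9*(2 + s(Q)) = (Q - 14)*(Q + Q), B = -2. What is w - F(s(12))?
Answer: 9266/27 ≈ 343.19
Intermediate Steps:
s(Q) = -2 + 2*Q*(-14 + Q)/9 (s(Q) = -2 + ((Q - 14)*(Q + Q))/9 = -2 + ((-14 + Q)*(2*Q))/9 = -2 + (2*Q*(-14 + Q))/9 = -2 + 2*Q*(-14 + Q)/9)
w = 144 (w = (-12)² = 144)
F(u) = -2 + u³/2 (F(u) = (u*u² - 2*2)/2 = (u³ - 4)/2 = (-4 + u³)/2 = -2 + u³/2)
w - F(s(12)) = 144 - (-2 + (-2 - 28/9*12 + (2/9)*12²)³/2) = 144 - (-2 + (-2 - 112/3 + (2/9)*144)³/2) = 144 - (-2 + (-2 - 112/3 + 32)³/2) = 144 - (-2 + (-22/3)³/2) = 144 - (-2 + (½)*(-10648/27)) = 144 - (-2 - 5324/27) = 144 - 1*(-5378/27) = 144 + 5378/27 = 9266/27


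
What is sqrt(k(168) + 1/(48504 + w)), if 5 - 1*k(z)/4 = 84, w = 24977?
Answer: I*sqrt(1706228452595)/73481 ≈ 17.776*I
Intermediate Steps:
k(z) = -316 (k(z) = 20 - 4*84 = 20 - 336 = -316)
sqrt(k(168) + 1/(48504 + w)) = sqrt(-316 + 1/(48504 + 24977)) = sqrt(-316 + 1/73481) = sqrt(-23219995/73481) = I*sqrt(1706228452595)/73481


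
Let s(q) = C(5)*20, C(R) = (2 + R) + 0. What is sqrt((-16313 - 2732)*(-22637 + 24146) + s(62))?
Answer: I*sqrt(28738765) ≈ 5360.9*I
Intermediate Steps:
C(R) = 2 + R
s(q) = 140 (s(q) = (2 + 5)*20 = 7*20 = 140)
sqrt((-16313 - 2732)*(-22637 + 24146) + s(62)) = sqrt((-16313 - 2732)*(-22637 + 24146) + 140) = sqrt(-19045*1509 + 140) = sqrt(-28738905 + 140) = sqrt(-28738765) = I*sqrt(28738765)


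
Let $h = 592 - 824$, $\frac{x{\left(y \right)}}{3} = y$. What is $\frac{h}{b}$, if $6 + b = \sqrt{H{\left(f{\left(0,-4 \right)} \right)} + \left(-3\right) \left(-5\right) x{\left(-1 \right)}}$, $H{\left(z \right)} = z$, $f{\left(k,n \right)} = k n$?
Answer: $\frac{464}{27} + \frac{232 i \sqrt{5}}{27} \approx 17.185 + 19.214 i$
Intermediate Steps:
$x{\left(y \right)} = 3 y$
$b = -6 + 3 i \sqrt{5}$ ($b = -6 + \sqrt{0 \left(-4\right) + \left(-3\right) \left(-5\right) 3 \left(-1\right)} = -6 + \sqrt{0 + 15 \left(-3\right)} = -6 + \sqrt{0 - 45} = -6 + \sqrt{-45} = -6 + 3 i \sqrt{5} \approx -6.0 + 6.7082 i$)
$h = -232$
$\frac{h}{b} = - \frac{232}{-6 + 3 i \sqrt{5}}$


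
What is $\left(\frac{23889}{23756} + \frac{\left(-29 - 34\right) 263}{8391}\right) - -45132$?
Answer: $\frac{2998755363369}{66445532} \approx 45131.0$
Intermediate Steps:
$\left(\frac{23889}{23756} + \frac{\left(-29 - 34\right) 263}{8391}\right) - -45132 = \left(23889 \cdot \frac{1}{23756} + \left(-63\right) 263 \cdot \frac{1}{8391}\right) + 45132 = \left(\frac{23889}{23756} - \frac{5523}{2797}\right) + 45132 = - \frac{64386855}{66445532} + 45132 = \frac{2998755363369}{66445532}$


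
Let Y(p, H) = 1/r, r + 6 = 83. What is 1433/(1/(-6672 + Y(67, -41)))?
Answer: -736193719/77 ≈ -9.5610e+6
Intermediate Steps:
r = 77 (r = -6 + 83 = 77)
Y(p, H) = 1/77
1433/(1/(-6672 + Y(67, -41))) = 1433/(1/(-6672 + 1/77)) = 1433/(1/(-513743/77)) = 1433/(-77/513743) = 1433*(-513743/77) = -736193719/77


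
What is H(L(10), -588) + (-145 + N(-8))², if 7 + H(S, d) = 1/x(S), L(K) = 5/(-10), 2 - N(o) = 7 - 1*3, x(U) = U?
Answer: 21600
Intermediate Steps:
N(o) = -2 (N(o) = 2 - (7 - 1*3) = 2 - (7 - 3) = 2 - 1*4 = 2 - 4 = -2)
L(K) = -½ (L(K) = 5*(-⅒) = -½)
H(S, d) = -7 + 1/S
H(L(10), -588) + (-145 + N(-8))² = (-7 + 1/(-½)) + (-145 - 2)² = (-7 - 2) + (-147)² = -9 + 21609 = 21600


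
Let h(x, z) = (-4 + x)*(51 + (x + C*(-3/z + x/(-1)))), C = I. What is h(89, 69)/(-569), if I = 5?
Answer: 596700/13087 ≈ 45.595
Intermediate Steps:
C = 5
h(x, z) = (-4 + x)*(51 - 15/z - 4*x) (h(x, z) = (-4 + x)*(51 + (x + 5*(-3/z + x/(-1)))) = (-4 + x)*(51 + (x + 5*(-3/z + x*(-1)))) = (-4 + x)*(51 + (x + 5*(-3/z - x))) = (-4 + x)*(51 + (x + 5*(-x - 3/z))) = (-4 + x)*(51 + (x + (-15/z - 5*x))) = (-4 + x)*(51 + (-15/z - 4*x)) = (-4 + x)*(51 - 15/z - 4*x))
h(89, 69)/(-569) = ((60 - 15*89 - 1*69*(204 - 67*89 + 4*89²))/69)/(-569) = ((60 - 1335 - 1*69*(204 - 5963 + 4*7921))/69)*(-1/569) = ((60 - 1335 - 1*69*(204 - 5963 + 31684))/69)*(-1/569) = ((60 - 1335 - 1*69*25925)/69)*(-1/569) = ((60 - 1335 - 1788825)/69)*(-1/569) = ((1/69)*(-1790100))*(-1/569) = -596700/23*(-1/569) = 596700/13087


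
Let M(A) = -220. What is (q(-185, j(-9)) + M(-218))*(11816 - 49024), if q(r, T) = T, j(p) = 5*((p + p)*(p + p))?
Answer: -52091200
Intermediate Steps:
j(p) = 20*p**2 (j(p) = 5*((2*p)*(2*p)) = 5*(4*p**2) = 20*p**2)
(q(-185, j(-9)) + M(-218))*(11816 - 49024) = (20*(-9)**2 - 220)*(11816 - 49024) = (20*81 - 220)*(-37208) = (1620 - 220)*(-37208) = 1400*(-37208) = -52091200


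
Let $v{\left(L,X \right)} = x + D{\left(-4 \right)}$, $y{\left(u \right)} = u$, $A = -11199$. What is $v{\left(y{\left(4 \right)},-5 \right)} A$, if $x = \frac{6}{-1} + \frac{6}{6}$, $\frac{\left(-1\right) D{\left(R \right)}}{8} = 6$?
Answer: $593547$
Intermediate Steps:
$D{\left(R \right)} = -48$ ($D{\left(R \right)} = \left(-8\right) 6 = -48$)
$x = -5$ ($x = 6 \left(-1\right) + 6 \cdot \frac{1}{6} = -6 + 1 = -5$)
$v{\left(L,X \right)} = -53$ ($v{\left(L,X \right)} = -5 - 48 = -53$)
$v{\left(y{\left(4 \right)},-5 \right)} A = \left(-53\right) \left(-11199\right) = 593547$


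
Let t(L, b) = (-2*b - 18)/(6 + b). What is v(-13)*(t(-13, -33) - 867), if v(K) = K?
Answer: 101647/9 ≈ 11294.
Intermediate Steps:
t(L, b) = (-18 - 2*b)/(6 + b)
v(-13)*(t(-13, -33) - 867) = -13*(2*(-9 - 1*(-33))/(6 - 33) - 867) = -13*(2*(-9 + 33)/(-27) - 867) = -13*(2*(-1/27)*24 - 867) = -13*(-16/9 - 867) = -13*(-7819/9) = 101647/9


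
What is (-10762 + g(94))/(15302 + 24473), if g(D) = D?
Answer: -10668/39775 ≈ -0.26821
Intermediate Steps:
(-10762 + g(94))/(15302 + 24473) = (-10762 + 94)/(15302 + 24473) = -10668/39775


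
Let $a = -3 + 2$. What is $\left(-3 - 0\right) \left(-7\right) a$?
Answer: $-21$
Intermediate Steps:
$a = -1$
$\left(-3 - 0\right) \left(-7\right) a = \left(-3 - 0\right) \left(-7\right) \left(-1\right) = \left(-3 + 0\right) \left(-7\right) \left(-1\right) = \left(-3\right) \left(-7\right) \left(-1\right) = 21 \left(-1\right) = -21$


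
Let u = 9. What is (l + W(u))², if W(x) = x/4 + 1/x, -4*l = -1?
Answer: 2209/324 ≈ 6.8179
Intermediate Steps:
l = ¼ (l = -¼*(-1) = ¼ ≈ 0.25000)
W(x) = 1/x + x/4 (W(x) = x*(¼) + 1/x = x/4 + 1/x = 1/x + x/4)
(l + W(u))² = (¼ + (1/9 + (¼)*9))² = (¼ + (⅑ + 9/4))² = (¼ + 85/36)² = (47/18)² = 2209/324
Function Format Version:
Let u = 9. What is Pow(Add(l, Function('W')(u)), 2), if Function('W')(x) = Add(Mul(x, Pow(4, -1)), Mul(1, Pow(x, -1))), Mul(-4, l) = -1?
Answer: Rational(2209, 324) ≈ 6.8179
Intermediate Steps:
l = Rational(1, 4) (l = Mul(Rational(-1, 4), -1) = Rational(1, 4) ≈ 0.25000)
Function('W')(x) = Add(Pow(x, -1), Mul(Rational(1, 4), x)) (Function('W')(x) = Add(Mul(x, Rational(1, 4)), Pow(x, -1)) = Add(Mul(Rational(1, 4), x), Pow(x, -1)) = Add(Pow(x, -1), Mul(Rational(1, 4), x)))
Pow(Add(l, Function('W')(u)), 2) = Pow(Add(Rational(1, 4), Add(Pow(9, -1), Mul(Rational(1, 4), 9))), 2) = Pow(Add(Rational(1, 4), Add(Rational(1, 9), Rational(9, 4))), 2) = Pow(Add(Rational(1, 4), Rational(85, 36)), 2) = Pow(Rational(47, 18), 2) = Rational(2209, 324)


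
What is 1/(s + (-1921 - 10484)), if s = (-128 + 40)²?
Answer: -1/4661 ≈ -0.00021455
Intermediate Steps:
s = 7744 (s = (-88)² = 7744)
1/(s + (-1921 - 10484)) = 1/(7744 + (-1921 - 10484)) = 1/(7744 - 12405) = 1/(-4661) = -1/4661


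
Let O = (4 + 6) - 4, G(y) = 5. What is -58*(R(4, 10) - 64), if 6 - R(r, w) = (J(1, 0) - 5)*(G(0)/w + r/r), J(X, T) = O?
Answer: 3451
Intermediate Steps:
O = 6 (O = 10 - 4 = 6)
J(X, T) = 6
R(r, w) = 5 - 5/w (R(r, w) = 6 - (6 - 5)*(5/w + r/r) = 6 - (5/w + 1) = 6 - (1 + 5/w) = 6 + (-1 - 5/w) = 5 - 5/w)
-58*(R(4, 10) - 64) = -58*((5 - 5/10) - 64) = -58*((5 - 5*⅒) - 64) = -58*((5 - ½) - 64) = -58*(9/2 - 64) = -58*(-119/2) = 3451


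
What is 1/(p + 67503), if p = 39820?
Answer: 1/107323 ≈ 9.3177e-6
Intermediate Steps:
1/(p + 67503) = 1/(39820 + 67503) = 1/107323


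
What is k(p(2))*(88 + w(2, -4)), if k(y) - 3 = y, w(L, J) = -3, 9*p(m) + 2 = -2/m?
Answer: 680/3 ≈ 226.67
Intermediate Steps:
p(m) = -2/9 - 2/(9*m) (p(m) = -2/9 + (-2/m)/9 = -2/9 - 2/(9*m))
k(y) = 3 + y
k(p(2))*(88 + w(2, -4)) = (3 + (2/9)*(-1 - 1*2)/2)*(88 - 3) = (3 + (2/9)*(½)*(-1 - 2))*85 = (3 + (2/9)*(½)*(-3))*85 = (3 - ⅓)*85 = (8/3)*85 = 680/3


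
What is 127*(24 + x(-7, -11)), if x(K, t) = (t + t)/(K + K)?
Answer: 22733/7 ≈ 3247.6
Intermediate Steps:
x(K, t) = t/K (x(K, t) = (2*t)/((2*K)) = (2*t)*(1/(2*K)) = t/K)
127*(24 + x(-7, -11)) = 127*(24 - 11/(-7)) = 127*(24 - 11*(-1/7)) = 127*(24 + 11/7) = 127*(179/7) = 22733/7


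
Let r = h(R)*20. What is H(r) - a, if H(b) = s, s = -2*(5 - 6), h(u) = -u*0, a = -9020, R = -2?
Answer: 9022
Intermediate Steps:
h(u) = 0
r = 0 (r = 0*20 = 0)
s = 2 (s = -2*(-1) = 2)
H(b) = 2
H(r) - a = 2 - 1*(-9020) = 2 + 9020 = 9022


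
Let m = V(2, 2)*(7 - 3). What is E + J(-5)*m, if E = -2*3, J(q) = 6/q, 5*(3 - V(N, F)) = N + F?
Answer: -414/25 ≈ -16.560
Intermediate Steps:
V(N, F) = 3 - F/5 - N/5 (V(N, F) = 3 - (N + F)/5 = 3 - (F + N)/5 = 3 + (-F/5 - N/5) = 3 - F/5 - N/5)
E = -6
m = 44/5 (m = (3 - ⅕*2 - ⅕*2)*(7 - 3) = (3 - ⅖ - ⅖)*4 = (11/5)*4 = 44/5 ≈ 8.8000)
E + J(-5)*m = -6 + (6/(-5))*(44/5) = -6 + (6*(-⅕))*(44/5) = -6 - 6/5*44/5 = -6 - 264/25 = -414/25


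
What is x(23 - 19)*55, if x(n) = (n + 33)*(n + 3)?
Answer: 14245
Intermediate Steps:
x(n) = (3 + n)*(33 + n) (x(n) = (33 + n)*(3 + n) = (3 + n)*(33 + n))
x(23 - 19)*55 = (99 + (23 - 19)² + 36*(23 - 19))*55 = (99 + 4² + 36*4)*55 = (99 + 16 + 144)*55 = 259*55 = 14245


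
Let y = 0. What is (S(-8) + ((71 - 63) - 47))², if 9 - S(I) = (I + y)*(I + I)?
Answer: 24964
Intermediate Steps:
S(I) = 9 - 2*I² (S(I) = 9 - (I + 0)*(I + I) = 9 - I*2*I = 9 - 2*I²)
(S(-8) + ((71 - 63) - 47))² = ((9 - 2*(-8)²) + ((71 - 63) - 47))² = ((9 - 2*64) + (8 - 47))² = ((9 - 128) - 39)² = (-119 - 39)² = (-158)² = 24964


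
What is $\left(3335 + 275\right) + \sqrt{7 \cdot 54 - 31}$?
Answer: $3610 + \sqrt{347} \approx 3628.6$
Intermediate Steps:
$\left(3335 + 275\right) + \sqrt{7 \cdot 54 - 31} = 3610 + \sqrt{378 - 31} = 3610 + \sqrt{347}$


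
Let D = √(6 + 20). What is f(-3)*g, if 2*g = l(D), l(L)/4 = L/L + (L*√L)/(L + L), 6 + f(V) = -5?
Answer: -22 - 11*26^(¼) ≈ -46.839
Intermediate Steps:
D = √26 ≈ 5.0990
f(V) = -11 (f(V) = -6 - 5 = -11)
l(L) = 4 + 2*√L (l(L) = 4*(L/L + (L*√L)/(L + L)) = 4*(1 + L^(3/2)/((2*L))) = 4*(1 + L^(3/2)*(1/(2*L))) = 4*(1 + √L/2) = 4 + 2*√L)
g = 2 + 26^(¼) (g = (4 + 2*√(√26))/2 = (4 + 2*26^(¼))/2 = 2 + 26^(¼) ≈ 4.2581)
f(-3)*g = -11*(2 + 26^(¼)) = -22 - 11*26^(¼)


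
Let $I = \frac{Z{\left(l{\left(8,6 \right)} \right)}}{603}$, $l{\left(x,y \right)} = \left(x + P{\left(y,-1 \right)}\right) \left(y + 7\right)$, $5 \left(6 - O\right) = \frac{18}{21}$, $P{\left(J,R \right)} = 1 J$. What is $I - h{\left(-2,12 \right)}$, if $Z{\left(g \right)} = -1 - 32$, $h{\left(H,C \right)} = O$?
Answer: $- \frac{41389}{7035} \approx -5.8833$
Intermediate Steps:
$P{\left(J,R \right)} = J$
$O = \frac{204}{35}$ ($O = 6 - \frac{18 \cdot \frac{1}{21}}{5} = 6 - \frac{6}{35} = \frac{204}{35} \approx 5.8286$)
$l{\left(x,y \right)} = \left(7 + y\right) \left(x + y\right)$ ($l{\left(x,y \right)} = \left(x + y\right) \left(y + 7\right) = \left(x + y\right) \left(7 + y\right) = \left(7 + y\right) \left(x + y\right)$)
$h{\left(H,C \right)} = \frac{204}{35}$
$Z{\left(g \right)} = -33$
$I = - \frac{11}{201}$ ($I = - \frac{33}{603} = \left(-33\right) \frac{1}{603} = - \frac{11}{201} \approx -0.054726$)
$I - h{\left(-2,12 \right)} = - \frac{11}{201} - \frac{204}{35} = - \frac{41389}{7035}$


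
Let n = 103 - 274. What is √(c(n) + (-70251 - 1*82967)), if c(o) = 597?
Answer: I*√152621 ≈ 390.67*I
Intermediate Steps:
n = -171
√(c(n) + (-70251 - 1*82967)) = √(597 + (-70251 - 1*82967)) = √(597 + (-70251 - 82967)) = √(597 - 153218) = √(-152621) = I*√152621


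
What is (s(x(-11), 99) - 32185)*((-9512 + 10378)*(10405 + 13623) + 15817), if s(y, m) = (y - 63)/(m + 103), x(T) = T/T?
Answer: -67693121280540/101 ≈ -6.7023e+11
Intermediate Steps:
x(T) = 1
s(y, m) = (-63 + y)/(103 + m)
(s(x(-11), 99) - 32185)*((-9512 + 10378)*(10405 + 13623) + 15817) = ((-63 + 1)/(103 + 99) - 32185)*((-9512 + 10378)*(10405 + 13623) + 15817) = (-62/202 - 32185)*(866*24028 + 15817) = ((1/202)*(-62) - 32185)*(20808248 + 15817) = (-31/101 - 32185)*20824065 = -3250716/101*20824065 = -67693121280540/101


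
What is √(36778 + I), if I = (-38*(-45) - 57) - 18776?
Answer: √19655 ≈ 140.20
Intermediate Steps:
I = -17123 (I = (1710 - 57) - 18776 = 1653 - 18776 = -17123)
√(36778 + I) = √(36778 - 17123) = √19655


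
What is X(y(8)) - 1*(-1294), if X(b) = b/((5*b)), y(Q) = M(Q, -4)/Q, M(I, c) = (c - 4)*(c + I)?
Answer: 6471/5 ≈ 1294.2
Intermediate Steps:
M(I, c) = (-4 + c)*(I + c)
y(Q) = (32 - 8*Q)/Q (y(Q) = ((-4)² - 4*Q - 4*(-4) + Q*(-4))/Q = (16 - 4*Q + 16 - 4*Q)/Q = (32 - 8*Q)/Q)
X(b) = ⅕ (X(b) = b*(1/(5*b)) = ⅕)
X(y(8)) - 1*(-1294) = ⅕ - 1*(-1294) = ⅕ + 1294 = 6471/5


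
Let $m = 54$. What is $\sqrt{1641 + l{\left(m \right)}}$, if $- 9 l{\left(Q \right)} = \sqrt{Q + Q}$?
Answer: $\frac{\sqrt{14769 - 6 \sqrt{3}}}{3} \approx 40.495$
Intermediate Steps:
$l{\left(Q \right)} = - \frac{\sqrt{2} \sqrt{Q}}{9}$ ($l{\left(Q \right)} = - \frac{\sqrt{Q + Q}}{9} = - \frac{\sqrt{2 Q}}{9} = - \frac{\sqrt{2} \sqrt{Q}}{9}$)
$\sqrt{1641 + l{\left(m \right)}} = \sqrt{1641 - \frac{\sqrt{2} \sqrt{54}}{9}} = \sqrt{1641 - \frac{\sqrt{2} \cdot 3 \sqrt{6}}{9}} = \sqrt{1641 - \frac{2 \sqrt{3}}{3}}$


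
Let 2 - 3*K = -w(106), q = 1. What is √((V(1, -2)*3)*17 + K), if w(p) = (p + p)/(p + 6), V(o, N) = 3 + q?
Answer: √362145/42 ≈ 14.328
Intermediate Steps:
V(o, N) = 4 (V(o, N) = 3 + 1 = 4)
w(p) = 2*p/(6 + p) (w(p) = (2*p)/(6 + p) = 2*p/(6 + p))
K = 109/84 (K = ⅔ - (-1)*2*106/(6 + 106)/3 = ⅔ - (-1)*2*106/112/3 = ⅔ - (-1)*2*106*(1/112)/3 = ⅔ - (-1)*53/(3*28) = ⅔ - ⅓*(-53/28) = ⅔ + 53/84 = 109/84 ≈ 1.2976)
√((V(1, -2)*3)*17 + K) = √((4*3)*17 + 109/84) = √(12*17 + 109/84) = √(204 + 109/84) = √(17245/84) = √362145/42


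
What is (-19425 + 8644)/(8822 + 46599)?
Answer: -10781/55421 ≈ -0.19453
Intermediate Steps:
(-19425 + 8644)/(8822 + 46599) = -10781/55421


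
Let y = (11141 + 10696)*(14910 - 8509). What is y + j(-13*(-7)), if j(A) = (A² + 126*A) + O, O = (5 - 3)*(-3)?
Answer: 139798378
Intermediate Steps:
O = -6 (O = 2*(-3) = -6)
j(A) = -6 + A² + 126*A (j(A) = (A² + 126*A) - 6 = -6 + A² + 126*A)
y = 139778637 (y = 21837*6401 = 139778637)
y + j(-13*(-7)) = 139778637 + (-6 + (-13*(-7))² + 126*(-13*(-7))) = 139778637 + (-6 + 91² + 126*91) = 139778637 + (-6 + 8281 + 11466) = 139778637 + 19741 = 139798378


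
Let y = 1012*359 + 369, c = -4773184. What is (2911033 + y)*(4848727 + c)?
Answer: 247381417530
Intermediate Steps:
y = 363677 (y = 363308 + 369 = 363677)
(2911033 + y)*(4848727 + c) = (2911033 + 363677)*(4848727 - 4773184) = 3274710*75543 = 247381417530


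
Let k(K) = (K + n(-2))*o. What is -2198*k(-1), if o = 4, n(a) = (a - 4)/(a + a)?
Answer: -4396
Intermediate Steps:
n(a) = (-4 + a)/(2*a) (n(a) = (-4 + a)/((2*a)) = (-4 + a)*(1/(2*a)) = (-4 + a)/(2*a))
k(K) = 6 + 4*K (k(K) = (K + (½)*(-4 - 2)/(-2))*4 = (K + (½)*(-½)*(-6))*4 = (K + 3/2)*4 = (3/2 + K)*4 = 6 + 4*K)
-2198*k(-1) = -2198*(6 + 4*(-1)) = -2198*(6 - 4) = -2198*2 = -4396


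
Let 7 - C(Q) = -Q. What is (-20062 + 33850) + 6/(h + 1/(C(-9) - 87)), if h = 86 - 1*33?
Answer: 10837457/786 ≈ 13788.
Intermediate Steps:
h = 53 (h = 86 - 33 = 53)
C(Q) = 7 + Q (C(Q) = 7 - (-1)*Q = 7 + Q)
(-20062 + 33850) + 6/(h + 1/(C(-9) - 87)) = (-20062 + 33850) + 6/(53 + 1/((7 - 9) - 87)) = 13788 + 6/(53 + 1/(-2 - 87)) = 13788 + 6/(53 + 1/(-89)) = 13788 + 6/(53 - 1/89) = 13788 + 6/(4716/89) = 13788 + 6*(89/4716) = 13788 + 89/786 = 10837457/786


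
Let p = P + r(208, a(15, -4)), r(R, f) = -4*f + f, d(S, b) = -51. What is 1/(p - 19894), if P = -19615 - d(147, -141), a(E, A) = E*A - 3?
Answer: -1/39269 ≈ -2.5465e-5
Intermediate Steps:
a(E, A) = -3 + A*E (a(E, A) = A*E - 3 = -3 + A*E)
r(R, f) = -3*f
P = -19564 (P = -19615 - 1*(-51) = -19615 + 51 = -19564)
p = -19375 (p = -19564 - 3*(-3 - 4*15) = -19564 - 3*(-3 - 60) = -19564 - 3*(-63) = -19564 + 189 = -19375)
1/(p - 19894) = 1/(-19375 - 19894) = 1/(-39269) = -1/39269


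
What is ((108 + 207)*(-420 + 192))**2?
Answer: 5158112400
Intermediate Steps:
((108 + 207)*(-420 + 192))**2 = (315*(-228))**2 = (-71820)**2 = 5158112400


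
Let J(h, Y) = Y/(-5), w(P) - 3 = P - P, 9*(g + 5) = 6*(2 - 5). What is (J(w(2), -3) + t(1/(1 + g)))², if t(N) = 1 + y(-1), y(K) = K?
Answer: 9/25 ≈ 0.36000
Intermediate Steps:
g = -7 (g = -5 + (6*(2 - 5))/9 = -5 + (6*(-3))/9 = -5 + (⅑)*(-18) = -5 - 2 = -7)
w(P) = 3 (w(P) = 3 + (P - P) = 3 + 0 = 3)
t(N) = 0 (t(N) = 1 - 1 = 0)
J(h, Y) = -Y/5 (J(h, Y) = Y*(-⅕) = -Y/5)
(J(w(2), -3) + t(1/(1 + g)))² = (-⅕*(-3) + 0)² = (⅗ + 0)² = (⅗)² = 9/25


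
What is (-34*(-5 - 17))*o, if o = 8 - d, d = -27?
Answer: 26180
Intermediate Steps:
o = 35 (o = 8 - 1*(-27) = 8 + 27 = 35)
(-34*(-5 - 17))*o = -34*(-5 - 17)*35 = -34*(-22)*35 = 748*35 = 26180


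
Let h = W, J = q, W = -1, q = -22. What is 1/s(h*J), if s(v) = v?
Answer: 1/22 ≈ 0.045455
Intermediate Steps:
J = -22
h = -1
1/s(h*J) = 1/(-1*(-22)) = 1/22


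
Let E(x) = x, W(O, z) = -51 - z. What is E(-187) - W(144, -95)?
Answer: -231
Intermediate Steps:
E(-187) - W(144, -95) = -187 - (-51 - 1*(-95)) = -187 - (-51 + 95) = -187 - 1*44 = -187 - 44 = -231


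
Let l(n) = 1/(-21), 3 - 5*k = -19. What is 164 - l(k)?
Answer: 3445/21 ≈ 164.05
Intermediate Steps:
k = 22/5 (k = ⅗ - ⅕*(-19) = ⅗ + 19/5 = 22/5 ≈ 4.4000)
l(n) = -1/21
164 - l(k) = 164 - 1*(-1/21) = 164 + 1/21 = 3445/21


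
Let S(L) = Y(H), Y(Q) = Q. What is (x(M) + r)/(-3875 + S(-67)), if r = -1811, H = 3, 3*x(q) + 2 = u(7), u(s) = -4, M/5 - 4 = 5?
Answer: 1813/3872 ≈ 0.46823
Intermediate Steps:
M = 45 (M = 20 + 5*5 = 20 + 25 = 45)
x(q) = -2 (x(q) = -2/3 + (1/3)*(-4) = -2/3 - 4/3 = -2)
S(L) = 3
(x(M) + r)/(-3875 + S(-67)) = (-2 - 1811)/(-3875 + 3) = -1813/(-3872) = -1813*(-1/3872) = 1813/3872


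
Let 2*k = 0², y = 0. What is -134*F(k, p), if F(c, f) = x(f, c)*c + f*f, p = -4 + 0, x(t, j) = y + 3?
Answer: -2144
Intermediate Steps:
x(t, j) = 3 (x(t, j) = 0 + 3 = 3)
k = 0 (k = (½)*0² = (½)*0 = 0)
p = -4
F(c, f) = f² + 3*c (F(c, f) = 3*c + f*f = 3*c + f² = f² + 3*c)
-134*F(k, p) = -134*((-4)² + 3*0) = -134*(16 + 0) = -134*16 = -2144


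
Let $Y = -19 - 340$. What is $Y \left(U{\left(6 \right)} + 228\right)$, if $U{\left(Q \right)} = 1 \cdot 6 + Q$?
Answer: $-86160$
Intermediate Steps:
$U{\left(Q \right)} = 6 + Q$
$Y = -359$ ($Y = -19 - 340 = -359$)
$Y \left(U{\left(6 \right)} + 228\right) = - 359 \left(\left(6 + 6\right) + 228\right) = - 359 \left(12 + 228\right) = \left(-359\right) 240 = -86160$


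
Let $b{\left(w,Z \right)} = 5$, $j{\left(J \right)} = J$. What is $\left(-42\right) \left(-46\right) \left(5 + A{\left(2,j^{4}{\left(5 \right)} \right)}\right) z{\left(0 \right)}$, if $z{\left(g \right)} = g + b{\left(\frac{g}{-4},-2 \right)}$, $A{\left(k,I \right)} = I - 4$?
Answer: $6047160$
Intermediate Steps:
$A{\left(k,I \right)} = -4 + I$
$z{\left(g \right)} = 5 + g$ ($z{\left(g \right)} = g + 5 = 5 + g$)
$\left(-42\right) \left(-46\right) \left(5 + A{\left(2,j^{4}{\left(5 \right)} \right)}\right) z{\left(0 \right)} = \left(-42\right) \left(-46\right) \left(5 - \left(4 - 5^{4}\right)\right) \left(5 + 0\right) = 1932 \left(5 + \left(-4 + 625\right)\right) 5 = 1932 \left(5 + 621\right) 5 = 1932 \cdot 626 \cdot 5 = 1932 \cdot 3130 = 6047160$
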